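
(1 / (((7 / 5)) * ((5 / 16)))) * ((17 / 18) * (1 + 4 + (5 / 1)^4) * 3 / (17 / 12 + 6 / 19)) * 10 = 1860480 / 79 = 23550.38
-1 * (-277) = 277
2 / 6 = 1 / 3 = 0.33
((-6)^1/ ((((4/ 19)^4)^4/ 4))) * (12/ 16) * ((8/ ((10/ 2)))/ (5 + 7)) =-865324240702863503043/ 5368709120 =-161179199945.71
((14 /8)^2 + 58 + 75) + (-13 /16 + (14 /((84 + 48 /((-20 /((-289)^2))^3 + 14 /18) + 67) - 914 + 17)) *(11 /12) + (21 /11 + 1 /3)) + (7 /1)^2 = 17173310723674525067573 /92095097037135825270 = 186.47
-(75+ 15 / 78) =-1955 / 26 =-75.19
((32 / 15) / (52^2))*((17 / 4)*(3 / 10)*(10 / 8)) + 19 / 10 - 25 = -62459 / 2704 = -23.10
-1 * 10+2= -8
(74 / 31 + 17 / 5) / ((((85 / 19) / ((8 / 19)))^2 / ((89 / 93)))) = 1703104 / 34716125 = 0.05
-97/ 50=-1.94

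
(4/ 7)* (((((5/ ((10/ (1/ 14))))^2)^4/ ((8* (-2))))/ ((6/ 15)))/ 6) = -5/ 126941471440896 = -0.00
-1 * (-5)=5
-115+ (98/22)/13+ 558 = 443.34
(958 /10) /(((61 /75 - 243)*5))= -1437 /18164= -0.08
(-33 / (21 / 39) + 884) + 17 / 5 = 28914 / 35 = 826.11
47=47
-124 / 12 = -31 / 3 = -10.33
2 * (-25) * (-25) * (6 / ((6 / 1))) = 1250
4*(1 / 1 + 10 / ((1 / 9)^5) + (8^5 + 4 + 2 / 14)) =17451368 / 7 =2493052.57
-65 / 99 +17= 1618 / 99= 16.34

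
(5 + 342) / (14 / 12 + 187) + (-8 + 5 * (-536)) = -3032670 / 1129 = -2686.16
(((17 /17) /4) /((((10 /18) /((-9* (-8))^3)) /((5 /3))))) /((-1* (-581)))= 481.82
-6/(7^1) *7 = -6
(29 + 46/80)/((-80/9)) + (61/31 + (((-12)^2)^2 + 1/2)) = 2056925943/99200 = 20735.14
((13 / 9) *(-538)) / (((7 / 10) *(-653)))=69940 / 41139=1.70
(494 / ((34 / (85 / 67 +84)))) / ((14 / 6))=4233333 / 7973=530.96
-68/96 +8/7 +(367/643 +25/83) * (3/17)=89685073/152421864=0.59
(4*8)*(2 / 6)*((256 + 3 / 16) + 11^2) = 12070 / 3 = 4023.33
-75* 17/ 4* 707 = -901425/ 4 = -225356.25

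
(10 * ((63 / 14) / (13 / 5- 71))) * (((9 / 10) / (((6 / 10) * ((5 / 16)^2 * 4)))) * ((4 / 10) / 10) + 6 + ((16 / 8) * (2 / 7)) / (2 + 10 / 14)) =-37787 / 9025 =-4.19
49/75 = 0.65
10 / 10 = 1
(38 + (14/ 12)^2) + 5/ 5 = 1453/ 36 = 40.36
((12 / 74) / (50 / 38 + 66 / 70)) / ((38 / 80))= 4200 / 27787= 0.15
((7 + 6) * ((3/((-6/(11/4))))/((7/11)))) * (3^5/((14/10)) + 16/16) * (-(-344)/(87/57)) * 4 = -6281769208/1421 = -4420667.99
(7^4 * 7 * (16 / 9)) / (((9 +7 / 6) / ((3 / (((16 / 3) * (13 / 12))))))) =1525.98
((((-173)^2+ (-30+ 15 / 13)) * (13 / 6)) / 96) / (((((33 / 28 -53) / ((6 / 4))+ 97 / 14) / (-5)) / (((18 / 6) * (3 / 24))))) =1360457 / 29696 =45.81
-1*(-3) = 3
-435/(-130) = 87/26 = 3.35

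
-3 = -3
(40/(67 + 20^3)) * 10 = 400/8067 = 0.05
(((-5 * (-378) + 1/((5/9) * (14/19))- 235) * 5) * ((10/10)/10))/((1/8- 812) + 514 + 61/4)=-232042/79135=-2.93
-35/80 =-7/16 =-0.44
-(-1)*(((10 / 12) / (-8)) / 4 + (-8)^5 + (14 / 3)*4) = -2095959 / 64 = -32749.36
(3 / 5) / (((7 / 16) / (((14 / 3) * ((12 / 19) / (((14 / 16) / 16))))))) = 49152 / 665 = 73.91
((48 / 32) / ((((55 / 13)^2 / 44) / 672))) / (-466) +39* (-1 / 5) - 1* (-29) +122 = 8834836 / 64075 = 137.88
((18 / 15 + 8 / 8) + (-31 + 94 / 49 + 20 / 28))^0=1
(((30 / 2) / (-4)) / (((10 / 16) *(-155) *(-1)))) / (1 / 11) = -66 / 155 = -0.43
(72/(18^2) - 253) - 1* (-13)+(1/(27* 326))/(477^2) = -480205415195/2002710258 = -239.78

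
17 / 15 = 1.13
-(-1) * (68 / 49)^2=4624 / 2401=1.93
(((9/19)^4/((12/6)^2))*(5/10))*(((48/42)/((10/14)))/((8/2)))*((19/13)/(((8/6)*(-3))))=-0.00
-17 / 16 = -1.06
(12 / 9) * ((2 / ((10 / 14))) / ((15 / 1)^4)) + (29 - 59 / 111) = 799877072 / 28096875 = 28.47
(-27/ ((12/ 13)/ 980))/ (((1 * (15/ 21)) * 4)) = -40131/ 4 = -10032.75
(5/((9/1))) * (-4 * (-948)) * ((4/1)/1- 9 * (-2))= 46346.67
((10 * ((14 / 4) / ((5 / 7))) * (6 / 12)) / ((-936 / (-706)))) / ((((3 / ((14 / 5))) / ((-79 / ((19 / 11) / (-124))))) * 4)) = 3261747181 / 133380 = 24454.54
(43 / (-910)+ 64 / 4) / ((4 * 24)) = 0.17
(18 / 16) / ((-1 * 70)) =-9 / 560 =-0.02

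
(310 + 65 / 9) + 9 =2936 / 9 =326.22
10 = 10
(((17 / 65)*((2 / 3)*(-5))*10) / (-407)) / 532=85 / 2111109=0.00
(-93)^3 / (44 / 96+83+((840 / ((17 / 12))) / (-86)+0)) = -14111639208 / 1343233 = -10505.73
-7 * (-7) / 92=0.53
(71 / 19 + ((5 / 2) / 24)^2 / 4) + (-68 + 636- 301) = 47407579 / 175104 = 270.74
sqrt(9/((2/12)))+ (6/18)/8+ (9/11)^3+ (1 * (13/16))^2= 1277281/1022208+ 3 * sqrt(6)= 8.60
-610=-610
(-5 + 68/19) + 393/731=-12270/13889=-0.88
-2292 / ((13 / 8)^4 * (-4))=2347008 / 28561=82.18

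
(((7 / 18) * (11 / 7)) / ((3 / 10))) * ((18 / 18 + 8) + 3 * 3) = 110 / 3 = 36.67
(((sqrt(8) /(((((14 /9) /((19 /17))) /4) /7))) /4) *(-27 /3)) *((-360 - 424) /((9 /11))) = 1474704 *sqrt(2) /17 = 122679.20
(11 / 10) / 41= 11 / 410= 0.03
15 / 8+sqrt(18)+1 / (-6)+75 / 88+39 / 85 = 16939 / 5610+3*sqrt(2) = 7.26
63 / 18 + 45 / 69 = 191 / 46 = 4.15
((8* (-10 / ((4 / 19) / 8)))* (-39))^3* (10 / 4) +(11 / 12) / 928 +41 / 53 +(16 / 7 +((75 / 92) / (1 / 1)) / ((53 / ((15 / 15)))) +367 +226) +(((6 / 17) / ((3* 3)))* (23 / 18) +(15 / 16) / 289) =1029736010787006447810927943 / 247156092288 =4166338775040596.13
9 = 9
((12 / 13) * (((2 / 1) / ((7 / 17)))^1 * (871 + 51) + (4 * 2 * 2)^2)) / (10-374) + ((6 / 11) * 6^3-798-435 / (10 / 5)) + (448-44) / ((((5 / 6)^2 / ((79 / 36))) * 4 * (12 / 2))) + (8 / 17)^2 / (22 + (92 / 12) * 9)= -1691055298627 / 1974397425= -856.49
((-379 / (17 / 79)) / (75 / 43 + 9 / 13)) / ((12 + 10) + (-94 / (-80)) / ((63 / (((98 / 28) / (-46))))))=-92388344880 / 2811640387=-32.86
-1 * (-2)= 2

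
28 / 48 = 7 / 12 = 0.58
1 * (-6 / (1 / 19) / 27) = -38 / 9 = -4.22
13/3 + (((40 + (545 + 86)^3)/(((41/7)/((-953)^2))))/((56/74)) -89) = 51479204141028.28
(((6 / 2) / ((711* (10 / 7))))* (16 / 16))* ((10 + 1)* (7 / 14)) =77 / 4740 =0.02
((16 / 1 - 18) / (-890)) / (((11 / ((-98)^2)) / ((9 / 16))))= 21609 / 19580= 1.10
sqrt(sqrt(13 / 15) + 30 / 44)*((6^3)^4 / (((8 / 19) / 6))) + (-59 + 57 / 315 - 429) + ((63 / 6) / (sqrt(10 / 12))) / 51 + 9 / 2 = -101497 / 210 + 7*sqrt(30) / 170 + 5169858048*sqrt(74250 + 7260*sqrt(195)) / 55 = 39392699905.25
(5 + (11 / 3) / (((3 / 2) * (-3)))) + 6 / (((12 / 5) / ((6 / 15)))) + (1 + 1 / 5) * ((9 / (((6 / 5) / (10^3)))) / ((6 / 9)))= 364640 / 27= 13505.19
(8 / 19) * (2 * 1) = 16 / 19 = 0.84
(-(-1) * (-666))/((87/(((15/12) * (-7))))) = 3885/58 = 66.98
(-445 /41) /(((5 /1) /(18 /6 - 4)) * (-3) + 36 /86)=-19135 /27183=-0.70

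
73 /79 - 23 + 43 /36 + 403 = 382.12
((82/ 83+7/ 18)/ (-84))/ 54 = -2057/ 6776784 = -0.00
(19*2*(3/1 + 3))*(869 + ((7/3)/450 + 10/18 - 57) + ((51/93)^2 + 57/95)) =185469.21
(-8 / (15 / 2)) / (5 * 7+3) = -0.03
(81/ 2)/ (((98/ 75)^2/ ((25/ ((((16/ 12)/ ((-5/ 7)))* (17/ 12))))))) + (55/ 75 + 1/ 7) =-7658630563/ 34286280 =-223.37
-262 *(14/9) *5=-18340/9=-2037.78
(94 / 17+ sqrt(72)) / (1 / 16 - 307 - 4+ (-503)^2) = 1504 / 68733873+ 32*sqrt(2) / 1347723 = 0.00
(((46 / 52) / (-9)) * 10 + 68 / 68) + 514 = 60140 / 117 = 514.02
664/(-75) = -664/75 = -8.85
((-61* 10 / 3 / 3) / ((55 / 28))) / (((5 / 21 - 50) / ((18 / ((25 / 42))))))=6025824 / 287375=20.97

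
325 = 325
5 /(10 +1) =5 /11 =0.45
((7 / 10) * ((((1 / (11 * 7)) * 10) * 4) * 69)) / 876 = 23 / 803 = 0.03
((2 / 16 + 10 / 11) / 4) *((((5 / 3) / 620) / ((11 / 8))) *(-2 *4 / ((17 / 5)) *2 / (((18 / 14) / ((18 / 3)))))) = -6370 / 573903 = -0.01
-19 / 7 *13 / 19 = -13 / 7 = -1.86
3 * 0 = 0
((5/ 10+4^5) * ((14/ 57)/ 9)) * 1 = 4781/ 171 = 27.96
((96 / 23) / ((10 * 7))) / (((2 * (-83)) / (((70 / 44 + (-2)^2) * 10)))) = -2952 / 146993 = -0.02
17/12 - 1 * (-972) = 973.42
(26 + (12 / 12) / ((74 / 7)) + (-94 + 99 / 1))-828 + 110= -686.91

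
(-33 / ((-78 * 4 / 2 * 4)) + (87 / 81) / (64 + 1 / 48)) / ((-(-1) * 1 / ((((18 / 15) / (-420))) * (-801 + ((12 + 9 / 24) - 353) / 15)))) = 0.16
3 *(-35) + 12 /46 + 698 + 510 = 25375 /23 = 1103.26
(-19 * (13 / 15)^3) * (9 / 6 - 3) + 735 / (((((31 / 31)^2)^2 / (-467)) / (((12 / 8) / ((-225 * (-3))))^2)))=9103 / 540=16.86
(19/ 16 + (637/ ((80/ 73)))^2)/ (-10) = -2162350601/ 64000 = -33786.73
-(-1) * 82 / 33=82 / 33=2.48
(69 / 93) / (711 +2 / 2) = 23 / 22072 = 0.00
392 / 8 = 49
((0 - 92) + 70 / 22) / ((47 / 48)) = -90.71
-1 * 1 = -1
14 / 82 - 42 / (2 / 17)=-14630 / 41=-356.83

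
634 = 634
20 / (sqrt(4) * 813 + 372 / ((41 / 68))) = 410 / 45981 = 0.01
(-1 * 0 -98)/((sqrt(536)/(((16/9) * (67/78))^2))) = -105056 * sqrt(134)/123201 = -9.87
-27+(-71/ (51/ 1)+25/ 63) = -29983/ 1071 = -28.00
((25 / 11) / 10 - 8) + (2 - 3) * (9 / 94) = -4068 / 517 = -7.87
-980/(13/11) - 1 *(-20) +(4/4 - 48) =-11131/13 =-856.23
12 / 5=2.40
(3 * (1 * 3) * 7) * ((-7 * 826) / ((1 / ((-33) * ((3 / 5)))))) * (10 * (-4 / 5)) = -57699734.40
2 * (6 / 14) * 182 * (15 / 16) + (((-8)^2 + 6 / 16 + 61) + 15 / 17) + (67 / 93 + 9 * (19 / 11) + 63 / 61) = 2459528087 / 8486808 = 289.81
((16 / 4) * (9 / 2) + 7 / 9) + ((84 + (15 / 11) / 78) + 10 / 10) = 267169 / 2574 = 103.80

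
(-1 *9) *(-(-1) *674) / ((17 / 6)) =-36396 / 17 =-2140.94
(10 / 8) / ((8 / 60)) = 75 / 8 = 9.38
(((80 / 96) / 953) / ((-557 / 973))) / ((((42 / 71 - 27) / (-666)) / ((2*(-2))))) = 10224284 / 66352625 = 0.15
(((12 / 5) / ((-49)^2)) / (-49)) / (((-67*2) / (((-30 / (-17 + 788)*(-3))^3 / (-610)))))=-3240 / 8161918386019559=-0.00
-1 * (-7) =7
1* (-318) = -318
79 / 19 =4.16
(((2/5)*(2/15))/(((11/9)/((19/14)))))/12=19/3850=0.00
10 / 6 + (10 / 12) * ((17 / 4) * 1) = 125 / 24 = 5.21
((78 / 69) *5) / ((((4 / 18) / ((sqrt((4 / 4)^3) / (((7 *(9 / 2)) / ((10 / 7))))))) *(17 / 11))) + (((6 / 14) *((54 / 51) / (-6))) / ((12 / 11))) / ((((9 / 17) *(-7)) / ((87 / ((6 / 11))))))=1715219 / 459816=3.73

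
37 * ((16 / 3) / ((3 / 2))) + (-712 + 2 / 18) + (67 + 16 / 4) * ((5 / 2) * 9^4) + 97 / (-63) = 146663449 / 126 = 1163995.63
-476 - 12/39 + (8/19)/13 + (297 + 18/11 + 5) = -469060/2717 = -172.64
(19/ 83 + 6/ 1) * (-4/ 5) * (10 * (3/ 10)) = -6204/ 415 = -14.95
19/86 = 0.22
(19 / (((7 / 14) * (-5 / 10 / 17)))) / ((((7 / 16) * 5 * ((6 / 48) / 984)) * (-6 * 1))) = 27121664 / 35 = 774904.69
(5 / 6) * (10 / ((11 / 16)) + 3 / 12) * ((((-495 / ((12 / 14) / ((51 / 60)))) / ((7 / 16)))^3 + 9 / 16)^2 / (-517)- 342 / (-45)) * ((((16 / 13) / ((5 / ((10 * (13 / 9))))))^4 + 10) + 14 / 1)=-7594617130536574880688000565 / 868361472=-8745916735624787001.94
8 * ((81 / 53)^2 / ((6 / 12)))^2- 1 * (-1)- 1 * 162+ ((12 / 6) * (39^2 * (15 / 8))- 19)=179850157983 / 31561924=5698.33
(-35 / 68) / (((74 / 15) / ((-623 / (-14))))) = -4.64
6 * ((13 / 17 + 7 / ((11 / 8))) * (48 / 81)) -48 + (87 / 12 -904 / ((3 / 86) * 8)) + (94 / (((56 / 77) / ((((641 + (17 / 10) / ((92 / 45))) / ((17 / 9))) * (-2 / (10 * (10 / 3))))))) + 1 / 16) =-40562192953 / 6881600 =-5894.30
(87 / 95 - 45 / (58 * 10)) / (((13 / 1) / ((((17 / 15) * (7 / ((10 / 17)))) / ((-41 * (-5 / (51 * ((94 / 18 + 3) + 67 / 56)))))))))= 71808471869 / 35241960000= 2.04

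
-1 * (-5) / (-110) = -1 / 22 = -0.05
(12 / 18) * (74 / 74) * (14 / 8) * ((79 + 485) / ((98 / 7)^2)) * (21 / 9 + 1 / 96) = 3525 / 448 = 7.87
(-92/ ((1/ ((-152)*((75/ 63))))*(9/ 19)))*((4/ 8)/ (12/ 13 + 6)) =4317560/ 1701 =2538.25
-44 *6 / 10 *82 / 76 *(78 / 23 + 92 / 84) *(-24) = 46911216 / 15295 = 3067.09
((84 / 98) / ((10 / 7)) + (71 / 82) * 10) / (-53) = -1898 / 10865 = -0.17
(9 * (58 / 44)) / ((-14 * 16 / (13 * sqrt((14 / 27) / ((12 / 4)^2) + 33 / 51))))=-377 * sqrt(148461) / 251328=-0.58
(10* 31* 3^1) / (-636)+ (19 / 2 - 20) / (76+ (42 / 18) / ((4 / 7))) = -162311 / 101866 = -1.59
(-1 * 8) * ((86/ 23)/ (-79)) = 688/ 1817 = 0.38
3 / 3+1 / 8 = 9 / 8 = 1.12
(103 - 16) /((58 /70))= 105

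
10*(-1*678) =-6780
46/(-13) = -46/13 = -3.54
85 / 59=1.44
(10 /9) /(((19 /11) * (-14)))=-55 /1197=-0.05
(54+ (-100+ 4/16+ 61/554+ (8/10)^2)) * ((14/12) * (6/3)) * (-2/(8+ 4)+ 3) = -49444381/166200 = -297.50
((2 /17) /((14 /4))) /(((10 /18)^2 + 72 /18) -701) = -0.00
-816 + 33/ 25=-814.68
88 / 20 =22 / 5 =4.40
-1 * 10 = -10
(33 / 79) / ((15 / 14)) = 154 / 395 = 0.39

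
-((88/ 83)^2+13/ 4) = -120533/ 27556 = -4.37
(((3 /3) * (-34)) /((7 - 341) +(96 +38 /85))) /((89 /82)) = 59245 /449272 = 0.13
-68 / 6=-34 / 3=-11.33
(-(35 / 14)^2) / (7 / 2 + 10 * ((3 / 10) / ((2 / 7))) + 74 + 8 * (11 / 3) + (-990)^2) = -75 / 11762608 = -0.00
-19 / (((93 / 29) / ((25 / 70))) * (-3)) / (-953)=-2755 / 3722418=-0.00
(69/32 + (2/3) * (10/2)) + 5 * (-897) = -430033/96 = -4479.51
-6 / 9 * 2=-4 / 3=-1.33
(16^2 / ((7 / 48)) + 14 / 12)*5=368885 / 42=8782.98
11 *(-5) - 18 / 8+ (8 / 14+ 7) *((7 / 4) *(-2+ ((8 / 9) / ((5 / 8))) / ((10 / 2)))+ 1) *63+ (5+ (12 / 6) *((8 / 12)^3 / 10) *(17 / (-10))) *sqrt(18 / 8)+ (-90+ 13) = -194753 / 180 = -1081.96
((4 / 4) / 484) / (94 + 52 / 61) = 61 / 2800424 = 0.00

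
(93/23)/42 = 31/322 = 0.10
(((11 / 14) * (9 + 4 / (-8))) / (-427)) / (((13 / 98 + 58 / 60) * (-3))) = 935 / 197152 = 0.00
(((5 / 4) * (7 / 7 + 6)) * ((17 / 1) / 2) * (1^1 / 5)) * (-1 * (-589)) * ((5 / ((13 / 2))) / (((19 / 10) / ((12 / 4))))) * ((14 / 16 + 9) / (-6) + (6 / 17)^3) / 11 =-2049342575 / 1322464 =-1549.64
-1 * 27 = -27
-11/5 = -2.20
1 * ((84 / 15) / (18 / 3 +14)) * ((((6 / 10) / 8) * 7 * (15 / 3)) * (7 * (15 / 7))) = 11.02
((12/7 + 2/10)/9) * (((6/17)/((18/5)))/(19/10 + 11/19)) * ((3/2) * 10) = 63650/504441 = 0.13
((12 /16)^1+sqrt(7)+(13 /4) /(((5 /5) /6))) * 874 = 874 * sqrt(7)+35397 /2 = 20010.89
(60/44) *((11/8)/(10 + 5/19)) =19/104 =0.18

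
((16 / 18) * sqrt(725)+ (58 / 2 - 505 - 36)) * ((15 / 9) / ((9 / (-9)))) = 2560 / 3 - 200 * sqrt(29) / 27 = 813.44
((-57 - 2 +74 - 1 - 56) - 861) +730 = -173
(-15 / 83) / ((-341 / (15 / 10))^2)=-135 / 38605292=-0.00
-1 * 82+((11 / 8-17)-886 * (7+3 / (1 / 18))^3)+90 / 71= -114227789019 / 568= -201105262.36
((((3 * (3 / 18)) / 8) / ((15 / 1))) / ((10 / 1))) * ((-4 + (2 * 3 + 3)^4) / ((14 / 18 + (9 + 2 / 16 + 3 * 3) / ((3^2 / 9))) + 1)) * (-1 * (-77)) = 1514667 / 143300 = 10.57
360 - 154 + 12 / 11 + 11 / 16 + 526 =129145 / 176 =733.78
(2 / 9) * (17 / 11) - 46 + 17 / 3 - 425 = -46034 / 99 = -464.99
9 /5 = 1.80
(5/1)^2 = 25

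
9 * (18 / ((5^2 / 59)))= 9558 / 25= 382.32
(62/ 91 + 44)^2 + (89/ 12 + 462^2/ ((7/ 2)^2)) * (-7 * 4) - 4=-486087.25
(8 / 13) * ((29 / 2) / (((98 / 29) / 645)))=1084890 / 637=1703.12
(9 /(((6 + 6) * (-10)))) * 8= -3 /5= -0.60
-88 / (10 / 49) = -2156 / 5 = -431.20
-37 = -37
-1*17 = -17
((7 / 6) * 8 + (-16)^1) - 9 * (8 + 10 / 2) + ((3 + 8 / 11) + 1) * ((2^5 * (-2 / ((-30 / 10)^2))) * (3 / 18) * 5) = -151.68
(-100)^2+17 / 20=10000.85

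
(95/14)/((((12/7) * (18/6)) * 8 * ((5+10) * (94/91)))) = 1729/162432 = 0.01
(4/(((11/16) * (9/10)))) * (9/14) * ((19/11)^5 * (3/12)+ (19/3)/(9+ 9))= 5837968880/334825029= 17.44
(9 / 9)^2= 1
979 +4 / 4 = 980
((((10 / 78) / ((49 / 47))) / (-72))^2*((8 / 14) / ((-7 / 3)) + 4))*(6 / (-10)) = -254035 / 38651931864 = -0.00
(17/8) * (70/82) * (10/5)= 595/164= 3.63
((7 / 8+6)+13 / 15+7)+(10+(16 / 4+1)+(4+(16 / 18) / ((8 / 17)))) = 12827 / 360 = 35.63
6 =6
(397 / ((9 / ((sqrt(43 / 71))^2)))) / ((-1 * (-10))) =17071 / 6390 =2.67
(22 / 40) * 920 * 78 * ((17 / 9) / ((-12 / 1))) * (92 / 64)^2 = -29577977 / 2304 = -12837.66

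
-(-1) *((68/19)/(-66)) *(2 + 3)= -170/627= -0.27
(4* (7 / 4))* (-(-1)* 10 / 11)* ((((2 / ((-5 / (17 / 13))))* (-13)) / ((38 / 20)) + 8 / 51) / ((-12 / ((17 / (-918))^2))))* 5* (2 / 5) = -31675 / 23311233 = -0.00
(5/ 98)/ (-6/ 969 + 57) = 1615/ 1804082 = 0.00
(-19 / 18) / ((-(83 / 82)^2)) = 63878 / 62001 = 1.03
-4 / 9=-0.44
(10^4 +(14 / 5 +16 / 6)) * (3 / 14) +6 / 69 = 1726013 / 805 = 2144.12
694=694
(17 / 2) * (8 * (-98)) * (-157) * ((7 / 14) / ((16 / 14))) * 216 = 98870436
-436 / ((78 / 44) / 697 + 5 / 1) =-6685624 / 76709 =-87.16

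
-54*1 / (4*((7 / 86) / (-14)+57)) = -2322 / 9803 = -0.24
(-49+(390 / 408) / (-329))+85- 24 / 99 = 26396815 / 738276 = 35.75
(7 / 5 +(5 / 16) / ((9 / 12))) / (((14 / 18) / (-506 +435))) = -23217 / 140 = -165.84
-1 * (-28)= 28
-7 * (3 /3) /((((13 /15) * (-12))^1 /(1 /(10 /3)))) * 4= 21 /26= 0.81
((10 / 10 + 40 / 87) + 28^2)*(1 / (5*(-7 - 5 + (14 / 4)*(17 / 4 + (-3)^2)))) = 109336 / 23925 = 4.57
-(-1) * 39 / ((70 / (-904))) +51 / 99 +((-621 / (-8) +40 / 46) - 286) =-151026791 / 212520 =-710.65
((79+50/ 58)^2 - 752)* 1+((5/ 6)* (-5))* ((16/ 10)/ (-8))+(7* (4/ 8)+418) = 15259819/ 2523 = 6048.28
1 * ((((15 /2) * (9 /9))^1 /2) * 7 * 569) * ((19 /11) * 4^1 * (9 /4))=10216395 /44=232190.80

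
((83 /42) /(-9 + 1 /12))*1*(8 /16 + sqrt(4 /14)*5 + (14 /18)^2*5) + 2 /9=-830*sqrt(14) /5243 - 33911 /60669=-1.15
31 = 31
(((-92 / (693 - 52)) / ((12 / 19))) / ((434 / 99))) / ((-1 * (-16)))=-14421 / 4451104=-0.00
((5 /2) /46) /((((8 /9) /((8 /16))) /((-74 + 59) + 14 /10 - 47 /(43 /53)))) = -138411 /63296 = -2.19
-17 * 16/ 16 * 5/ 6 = -85/ 6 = -14.17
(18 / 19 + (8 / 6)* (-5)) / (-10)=163 / 285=0.57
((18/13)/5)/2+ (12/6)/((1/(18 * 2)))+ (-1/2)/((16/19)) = 71.54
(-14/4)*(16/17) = -56/17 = -3.29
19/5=3.80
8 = 8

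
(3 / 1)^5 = 243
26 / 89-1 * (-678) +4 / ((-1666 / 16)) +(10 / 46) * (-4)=1155042268 / 1705151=677.38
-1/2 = -0.50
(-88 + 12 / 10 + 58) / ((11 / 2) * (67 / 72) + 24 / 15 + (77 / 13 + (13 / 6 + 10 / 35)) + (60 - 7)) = -1886976 / 4461487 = -0.42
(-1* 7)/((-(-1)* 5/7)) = -49/5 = -9.80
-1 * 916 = -916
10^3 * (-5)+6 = -4994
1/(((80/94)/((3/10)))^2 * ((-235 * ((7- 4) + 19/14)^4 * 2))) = -1015623/1384584100000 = -0.00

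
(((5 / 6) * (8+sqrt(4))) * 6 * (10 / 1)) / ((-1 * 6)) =-83.33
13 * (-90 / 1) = -1170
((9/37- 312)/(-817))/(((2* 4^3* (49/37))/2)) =11535/2562112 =0.00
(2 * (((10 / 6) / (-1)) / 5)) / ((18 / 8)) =-8 / 27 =-0.30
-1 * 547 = -547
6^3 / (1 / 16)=3456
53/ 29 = 1.83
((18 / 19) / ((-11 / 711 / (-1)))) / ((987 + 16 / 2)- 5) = 711 / 11495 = 0.06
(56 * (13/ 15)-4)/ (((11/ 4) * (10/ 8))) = 12.96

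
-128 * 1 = -128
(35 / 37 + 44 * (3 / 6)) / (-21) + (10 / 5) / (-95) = -27403 / 24605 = -1.11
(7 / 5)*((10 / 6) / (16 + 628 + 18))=7 / 1986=0.00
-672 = -672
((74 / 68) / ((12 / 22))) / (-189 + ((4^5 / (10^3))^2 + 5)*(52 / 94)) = -298890625 / 27813286764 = -0.01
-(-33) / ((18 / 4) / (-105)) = -770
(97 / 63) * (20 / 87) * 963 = 207580 / 609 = 340.85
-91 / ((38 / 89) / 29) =-234871 / 38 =-6180.82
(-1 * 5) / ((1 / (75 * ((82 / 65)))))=-6150 / 13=-473.08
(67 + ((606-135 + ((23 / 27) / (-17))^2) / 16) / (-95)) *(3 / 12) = 133478261 / 8005878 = 16.67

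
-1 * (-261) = 261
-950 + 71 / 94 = -89229 / 94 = -949.24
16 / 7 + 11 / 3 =125 / 21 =5.95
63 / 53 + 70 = 3773 / 53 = 71.19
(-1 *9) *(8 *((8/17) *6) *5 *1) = -17280/17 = -1016.47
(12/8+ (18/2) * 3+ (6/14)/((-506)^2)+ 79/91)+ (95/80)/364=10949316155/372788416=29.37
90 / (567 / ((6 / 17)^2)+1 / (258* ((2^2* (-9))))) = 835920 / 42276653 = 0.02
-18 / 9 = -2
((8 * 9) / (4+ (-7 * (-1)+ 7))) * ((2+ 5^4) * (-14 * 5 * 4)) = -702240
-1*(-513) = 513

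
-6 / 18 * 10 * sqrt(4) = -20 / 3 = -6.67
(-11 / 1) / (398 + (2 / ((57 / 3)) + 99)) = -209 / 9445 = -0.02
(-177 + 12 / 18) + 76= -301 / 3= -100.33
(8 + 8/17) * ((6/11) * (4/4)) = 864/187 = 4.62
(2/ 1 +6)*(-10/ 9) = -80/ 9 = -8.89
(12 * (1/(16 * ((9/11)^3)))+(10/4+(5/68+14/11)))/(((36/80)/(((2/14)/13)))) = 4740040/37216179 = 0.13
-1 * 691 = -691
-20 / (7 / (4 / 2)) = -40 / 7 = -5.71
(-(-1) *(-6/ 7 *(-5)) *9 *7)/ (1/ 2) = 540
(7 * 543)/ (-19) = -3801/ 19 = -200.05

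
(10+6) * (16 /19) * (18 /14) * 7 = 2304 /19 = 121.26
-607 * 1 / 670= -0.91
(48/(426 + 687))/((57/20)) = 320/21147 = 0.02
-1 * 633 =-633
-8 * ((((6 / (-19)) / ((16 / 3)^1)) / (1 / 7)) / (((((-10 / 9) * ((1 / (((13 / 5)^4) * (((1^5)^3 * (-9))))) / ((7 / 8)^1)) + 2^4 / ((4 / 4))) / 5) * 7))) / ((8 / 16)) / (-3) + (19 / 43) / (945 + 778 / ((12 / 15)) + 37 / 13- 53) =-0.10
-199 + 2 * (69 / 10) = -926 / 5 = -185.20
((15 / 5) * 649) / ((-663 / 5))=-3245 / 221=-14.68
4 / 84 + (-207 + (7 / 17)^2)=-1254965 / 6069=-206.78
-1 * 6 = -6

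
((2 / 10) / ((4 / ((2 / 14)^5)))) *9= 9 / 336140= 0.00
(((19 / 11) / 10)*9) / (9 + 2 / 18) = 1539 / 9020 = 0.17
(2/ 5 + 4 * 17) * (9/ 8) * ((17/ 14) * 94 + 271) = 1037286/ 35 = 29636.74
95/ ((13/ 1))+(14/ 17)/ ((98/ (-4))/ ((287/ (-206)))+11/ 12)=14790889/ 2011763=7.35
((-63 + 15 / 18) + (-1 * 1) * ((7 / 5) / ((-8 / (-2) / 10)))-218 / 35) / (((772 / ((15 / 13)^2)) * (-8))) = 113235 / 7306208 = 0.02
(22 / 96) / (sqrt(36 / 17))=11 *sqrt(17) / 288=0.16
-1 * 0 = 0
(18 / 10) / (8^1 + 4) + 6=123 / 20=6.15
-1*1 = -1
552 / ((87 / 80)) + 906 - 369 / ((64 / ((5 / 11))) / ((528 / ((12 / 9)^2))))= 1178981 / 1856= 635.23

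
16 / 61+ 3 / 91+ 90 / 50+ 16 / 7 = 121594 / 27755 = 4.38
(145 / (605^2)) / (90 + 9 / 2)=58 / 13835745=0.00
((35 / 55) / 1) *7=49 / 11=4.45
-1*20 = -20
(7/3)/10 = 7/30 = 0.23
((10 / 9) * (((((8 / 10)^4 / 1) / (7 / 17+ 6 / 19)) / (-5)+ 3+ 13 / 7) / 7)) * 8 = 130079648 / 21590625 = 6.02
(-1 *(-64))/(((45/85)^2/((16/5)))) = 295936/405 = 730.71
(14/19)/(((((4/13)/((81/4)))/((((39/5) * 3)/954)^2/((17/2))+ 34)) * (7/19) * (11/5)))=85482823257/42022640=2034.21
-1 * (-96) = 96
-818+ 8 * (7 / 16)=-1629 / 2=-814.50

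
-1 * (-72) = 72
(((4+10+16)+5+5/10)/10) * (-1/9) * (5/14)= -71/504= -0.14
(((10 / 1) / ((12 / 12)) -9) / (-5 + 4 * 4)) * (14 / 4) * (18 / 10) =63 / 110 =0.57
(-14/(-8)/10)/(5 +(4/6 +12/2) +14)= 3/440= 0.01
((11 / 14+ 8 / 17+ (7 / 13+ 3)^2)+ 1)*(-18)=-5349249 / 20111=-265.99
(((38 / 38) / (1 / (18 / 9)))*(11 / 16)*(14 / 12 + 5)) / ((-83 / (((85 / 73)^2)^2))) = -21245654375 / 113138592144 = -0.19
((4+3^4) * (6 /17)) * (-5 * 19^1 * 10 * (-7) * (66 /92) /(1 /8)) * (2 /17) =52668000 /391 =134700.77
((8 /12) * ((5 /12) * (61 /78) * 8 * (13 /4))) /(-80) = -0.07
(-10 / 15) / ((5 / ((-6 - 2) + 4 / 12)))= 46 / 45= 1.02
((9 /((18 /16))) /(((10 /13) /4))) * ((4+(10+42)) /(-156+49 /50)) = -116480 /7751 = -15.03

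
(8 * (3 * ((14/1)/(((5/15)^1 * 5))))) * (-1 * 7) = -7056/5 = -1411.20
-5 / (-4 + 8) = -5 / 4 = -1.25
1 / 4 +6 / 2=13 / 4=3.25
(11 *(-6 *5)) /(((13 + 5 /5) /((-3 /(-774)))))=-55 /602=-0.09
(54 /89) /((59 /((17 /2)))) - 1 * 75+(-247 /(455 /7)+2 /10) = -2061348 /26255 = -78.51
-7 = -7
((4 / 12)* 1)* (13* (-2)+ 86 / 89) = -8.34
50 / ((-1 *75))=-2 / 3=-0.67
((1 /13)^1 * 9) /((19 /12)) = 108 /247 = 0.44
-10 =-10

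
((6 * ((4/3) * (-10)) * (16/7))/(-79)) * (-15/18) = -3200/1659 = -1.93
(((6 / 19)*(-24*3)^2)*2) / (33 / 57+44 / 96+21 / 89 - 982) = -3.34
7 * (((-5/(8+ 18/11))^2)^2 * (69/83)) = 4419751875/10478558768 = 0.42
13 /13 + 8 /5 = 2.60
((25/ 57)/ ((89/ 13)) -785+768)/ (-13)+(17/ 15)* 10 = 833338/ 65949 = 12.64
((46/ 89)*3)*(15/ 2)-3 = 768/ 89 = 8.63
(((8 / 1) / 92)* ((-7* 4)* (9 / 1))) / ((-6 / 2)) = 7.30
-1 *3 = -3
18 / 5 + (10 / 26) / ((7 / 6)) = 1788 / 455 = 3.93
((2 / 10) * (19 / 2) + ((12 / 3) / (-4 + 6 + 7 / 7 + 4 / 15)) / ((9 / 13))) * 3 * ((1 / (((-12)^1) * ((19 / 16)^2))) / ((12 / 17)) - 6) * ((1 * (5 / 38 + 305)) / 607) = -41200141687 / 1224043422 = -33.66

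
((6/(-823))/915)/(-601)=2/150860015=0.00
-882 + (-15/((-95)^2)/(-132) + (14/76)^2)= -17511436/19855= -881.97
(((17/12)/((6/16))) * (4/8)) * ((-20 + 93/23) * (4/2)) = -12478/207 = -60.28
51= 51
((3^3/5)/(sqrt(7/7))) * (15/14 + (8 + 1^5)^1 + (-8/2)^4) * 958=1376440.71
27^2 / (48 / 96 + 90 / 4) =729 / 23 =31.70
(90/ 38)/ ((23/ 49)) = 2205/ 437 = 5.05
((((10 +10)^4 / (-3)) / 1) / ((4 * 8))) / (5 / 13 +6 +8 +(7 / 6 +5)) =-130000 / 1603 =-81.10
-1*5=-5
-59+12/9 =-173/3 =-57.67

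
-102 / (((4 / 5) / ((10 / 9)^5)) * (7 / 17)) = -72250000 / 137781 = -524.38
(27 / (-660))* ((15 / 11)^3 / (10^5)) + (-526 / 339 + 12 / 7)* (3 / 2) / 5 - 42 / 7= -1102736886613 / 185296496000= -5.95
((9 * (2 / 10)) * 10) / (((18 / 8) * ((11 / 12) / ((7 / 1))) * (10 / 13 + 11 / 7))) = 20384 / 781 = 26.10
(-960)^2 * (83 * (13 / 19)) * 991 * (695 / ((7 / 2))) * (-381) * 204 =-106465159386353664000 / 133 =-800489920198147849.62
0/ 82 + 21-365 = -344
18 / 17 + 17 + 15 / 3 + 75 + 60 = 2687 / 17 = 158.06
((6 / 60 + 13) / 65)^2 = 17161 / 422500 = 0.04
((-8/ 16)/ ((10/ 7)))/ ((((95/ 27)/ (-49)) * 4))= 9261/ 7600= 1.22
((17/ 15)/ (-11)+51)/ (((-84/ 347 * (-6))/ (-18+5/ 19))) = -25843519/ 41580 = -621.54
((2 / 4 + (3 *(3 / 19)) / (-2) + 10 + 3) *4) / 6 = 168 / 19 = 8.84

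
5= 5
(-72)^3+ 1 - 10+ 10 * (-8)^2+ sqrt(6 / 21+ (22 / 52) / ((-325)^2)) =-372617+ sqrt(999649014) / 59150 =-372616.47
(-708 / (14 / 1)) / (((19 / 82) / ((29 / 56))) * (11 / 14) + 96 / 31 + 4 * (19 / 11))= -23921491 / 4899307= -4.88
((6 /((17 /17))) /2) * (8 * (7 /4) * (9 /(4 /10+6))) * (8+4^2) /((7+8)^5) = 7 /3750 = 0.00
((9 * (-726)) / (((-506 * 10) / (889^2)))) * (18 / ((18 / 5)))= 234725337 / 46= 5102724.72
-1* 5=-5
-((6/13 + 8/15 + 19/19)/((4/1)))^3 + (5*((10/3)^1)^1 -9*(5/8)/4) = 7182997381/474552000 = 15.14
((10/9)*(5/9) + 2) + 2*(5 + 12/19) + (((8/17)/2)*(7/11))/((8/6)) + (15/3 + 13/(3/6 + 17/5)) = 6425288/287793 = 22.33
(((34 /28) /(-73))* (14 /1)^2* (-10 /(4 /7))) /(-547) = -4165 /39931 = -0.10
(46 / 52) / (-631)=-23 / 16406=-0.00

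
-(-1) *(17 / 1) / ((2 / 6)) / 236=51 / 236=0.22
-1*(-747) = 747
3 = 3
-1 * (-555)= 555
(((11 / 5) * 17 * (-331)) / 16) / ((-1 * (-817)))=-61897 / 65360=-0.95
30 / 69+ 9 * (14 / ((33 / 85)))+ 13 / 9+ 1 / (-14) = 10403489 / 31878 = 326.35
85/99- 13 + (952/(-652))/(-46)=-4494517/371151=-12.11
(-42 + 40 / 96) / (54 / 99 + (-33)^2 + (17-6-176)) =-5489 / 122040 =-0.04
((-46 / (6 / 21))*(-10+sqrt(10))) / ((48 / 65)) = 52325 / 24 - 10465*sqrt(10) / 48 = 1490.77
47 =47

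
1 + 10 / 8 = 9 / 4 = 2.25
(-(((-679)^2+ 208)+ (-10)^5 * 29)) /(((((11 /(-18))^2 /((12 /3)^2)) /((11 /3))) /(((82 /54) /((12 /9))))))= 4799461968 /11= 436314724.36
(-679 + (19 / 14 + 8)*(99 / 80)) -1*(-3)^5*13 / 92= -16308233 / 25760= -633.08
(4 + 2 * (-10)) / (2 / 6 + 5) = -3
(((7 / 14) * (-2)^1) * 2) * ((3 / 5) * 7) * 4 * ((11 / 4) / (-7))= 13.20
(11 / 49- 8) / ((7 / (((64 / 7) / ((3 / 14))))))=-16256 / 343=-47.39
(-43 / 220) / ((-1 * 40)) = 0.00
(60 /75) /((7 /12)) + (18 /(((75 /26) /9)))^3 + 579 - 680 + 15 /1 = 19363854598 /109375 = 177040.96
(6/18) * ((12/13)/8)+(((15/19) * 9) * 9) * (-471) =-14878871/494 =-30119.17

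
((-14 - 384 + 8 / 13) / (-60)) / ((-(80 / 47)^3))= -89391603 / 66560000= -1.34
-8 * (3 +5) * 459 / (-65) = 29376 / 65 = 451.94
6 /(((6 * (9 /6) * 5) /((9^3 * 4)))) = 1944 /5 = 388.80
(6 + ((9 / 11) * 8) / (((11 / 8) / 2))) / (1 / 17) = 31926 / 121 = 263.85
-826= -826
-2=-2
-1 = -1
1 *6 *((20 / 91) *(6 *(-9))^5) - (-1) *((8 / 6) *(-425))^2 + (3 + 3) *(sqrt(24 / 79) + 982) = -495630410372 / 819 + 12 *sqrt(474) / 79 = -605165332.92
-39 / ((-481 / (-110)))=-330 / 37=-8.92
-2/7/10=-1/35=-0.03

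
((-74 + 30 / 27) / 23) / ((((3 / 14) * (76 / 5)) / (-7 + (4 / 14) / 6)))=239440 / 35397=6.76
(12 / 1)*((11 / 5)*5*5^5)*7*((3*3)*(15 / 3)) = 129937500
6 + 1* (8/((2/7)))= 34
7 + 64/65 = 519/65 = 7.98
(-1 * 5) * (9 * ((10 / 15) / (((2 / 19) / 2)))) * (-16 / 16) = 570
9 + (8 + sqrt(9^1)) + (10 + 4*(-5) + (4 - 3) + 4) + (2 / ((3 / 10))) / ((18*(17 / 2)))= 6905 / 459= 15.04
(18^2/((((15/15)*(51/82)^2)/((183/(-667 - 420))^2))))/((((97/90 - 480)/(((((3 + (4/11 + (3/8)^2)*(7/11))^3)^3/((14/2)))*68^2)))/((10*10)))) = -2804449787620174761905082653020457317665594808376625/17435032971472071655180247043686146823421952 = -160851418.65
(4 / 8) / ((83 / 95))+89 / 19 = 16579 / 3154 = 5.26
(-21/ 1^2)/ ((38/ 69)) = -1449/ 38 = -38.13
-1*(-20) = 20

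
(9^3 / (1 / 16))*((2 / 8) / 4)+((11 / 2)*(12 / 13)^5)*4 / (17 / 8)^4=22629268723221 / 31010762653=729.72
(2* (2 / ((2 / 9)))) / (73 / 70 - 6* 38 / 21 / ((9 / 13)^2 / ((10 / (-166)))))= 8470980 / 1132979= 7.48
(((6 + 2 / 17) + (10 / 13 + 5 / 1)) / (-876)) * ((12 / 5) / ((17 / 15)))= -7881 / 274261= -0.03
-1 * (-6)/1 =6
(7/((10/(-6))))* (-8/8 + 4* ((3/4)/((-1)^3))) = 84/5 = 16.80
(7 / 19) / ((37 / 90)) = 0.90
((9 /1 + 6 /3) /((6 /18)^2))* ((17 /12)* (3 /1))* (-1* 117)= -196911 /4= -49227.75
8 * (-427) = -3416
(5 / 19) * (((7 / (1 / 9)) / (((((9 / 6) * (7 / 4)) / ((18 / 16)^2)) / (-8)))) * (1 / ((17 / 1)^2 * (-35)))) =243 / 38437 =0.01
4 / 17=0.24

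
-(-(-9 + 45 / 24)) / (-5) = 57 / 40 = 1.42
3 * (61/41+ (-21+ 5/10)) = -4677/82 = -57.04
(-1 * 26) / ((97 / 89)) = -23.86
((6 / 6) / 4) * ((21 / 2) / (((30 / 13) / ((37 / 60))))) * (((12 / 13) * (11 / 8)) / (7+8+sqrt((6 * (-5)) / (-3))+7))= 31339 / 758400 - 2849 * sqrt(10) / 1516800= 0.04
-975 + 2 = -973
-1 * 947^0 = -1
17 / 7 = 2.43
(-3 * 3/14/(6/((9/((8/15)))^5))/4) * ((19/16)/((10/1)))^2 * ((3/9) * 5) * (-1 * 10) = 16187360709375/1879048192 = 8614.66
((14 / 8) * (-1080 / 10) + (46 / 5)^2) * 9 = -23481 / 25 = -939.24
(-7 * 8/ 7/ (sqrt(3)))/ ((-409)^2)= -8 * sqrt(3)/ 501843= -0.00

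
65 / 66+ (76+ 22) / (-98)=-1 / 66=-0.02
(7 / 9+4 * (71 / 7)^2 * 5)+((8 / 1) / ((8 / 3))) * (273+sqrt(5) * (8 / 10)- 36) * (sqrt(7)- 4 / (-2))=907723 / 441+3 * (2+sqrt(7)) * (4 * sqrt(5)+1185) / 5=5386.39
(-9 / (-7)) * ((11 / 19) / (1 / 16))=1584 / 133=11.91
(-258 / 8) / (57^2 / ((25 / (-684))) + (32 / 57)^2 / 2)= 0.00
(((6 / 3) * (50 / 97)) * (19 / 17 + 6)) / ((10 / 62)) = 75020 / 1649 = 45.49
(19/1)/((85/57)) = 1083/85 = 12.74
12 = 12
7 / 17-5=-78 / 17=-4.59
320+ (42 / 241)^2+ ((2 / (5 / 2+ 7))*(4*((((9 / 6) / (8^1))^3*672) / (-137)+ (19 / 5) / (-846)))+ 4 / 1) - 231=237896786124163 / 2558047543560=93.00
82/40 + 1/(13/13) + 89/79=6599/1580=4.18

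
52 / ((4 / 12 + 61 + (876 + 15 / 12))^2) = 7488 / 126855169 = 0.00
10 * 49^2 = 24010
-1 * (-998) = 998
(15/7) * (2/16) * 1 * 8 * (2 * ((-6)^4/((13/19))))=738720/91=8117.80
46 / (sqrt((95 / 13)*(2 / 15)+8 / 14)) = 23*sqrt(115206) / 211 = 37.00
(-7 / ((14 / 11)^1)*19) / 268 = -209 / 536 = -0.39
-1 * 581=-581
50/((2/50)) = 1250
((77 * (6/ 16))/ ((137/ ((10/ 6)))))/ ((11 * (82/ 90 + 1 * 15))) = 1575/ 784736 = 0.00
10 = 10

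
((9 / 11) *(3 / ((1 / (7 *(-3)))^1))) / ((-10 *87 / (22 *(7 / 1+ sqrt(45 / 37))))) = 10.56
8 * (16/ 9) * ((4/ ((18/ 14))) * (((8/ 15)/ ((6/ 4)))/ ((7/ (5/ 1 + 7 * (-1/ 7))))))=32768/ 3645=8.99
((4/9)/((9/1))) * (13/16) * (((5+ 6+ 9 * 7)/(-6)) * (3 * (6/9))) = -481/486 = -0.99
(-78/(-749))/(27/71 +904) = 5538/48094039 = 0.00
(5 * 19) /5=19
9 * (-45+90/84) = -5535/14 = -395.36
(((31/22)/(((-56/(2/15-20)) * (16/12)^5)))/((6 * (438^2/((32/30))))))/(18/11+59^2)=0.00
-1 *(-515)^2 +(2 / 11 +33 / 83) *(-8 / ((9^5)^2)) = -265225.00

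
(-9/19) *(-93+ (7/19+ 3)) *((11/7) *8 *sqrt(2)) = 1348776 *sqrt(2)/2527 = 754.83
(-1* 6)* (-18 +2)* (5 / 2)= 240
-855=-855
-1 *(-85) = 85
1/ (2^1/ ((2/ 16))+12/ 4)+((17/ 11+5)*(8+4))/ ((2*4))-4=1227/ 209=5.87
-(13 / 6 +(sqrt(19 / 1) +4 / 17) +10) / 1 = -1265 / 102 - sqrt(19) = -16.76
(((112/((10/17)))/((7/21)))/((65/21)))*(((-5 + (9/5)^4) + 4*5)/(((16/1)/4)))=238944384/203125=1176.34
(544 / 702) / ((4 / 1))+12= 4280 / 351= 12.19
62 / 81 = 0.77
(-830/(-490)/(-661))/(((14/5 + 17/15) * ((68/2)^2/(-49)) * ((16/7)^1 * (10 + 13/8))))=0.00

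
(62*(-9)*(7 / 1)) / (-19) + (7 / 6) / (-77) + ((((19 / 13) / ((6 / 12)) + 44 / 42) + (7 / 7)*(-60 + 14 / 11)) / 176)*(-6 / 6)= 344567077 / 1673672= 205.87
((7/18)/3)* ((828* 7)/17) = 2254/51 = 44.20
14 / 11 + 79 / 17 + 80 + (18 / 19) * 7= 328835 / 3553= 92.55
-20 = -20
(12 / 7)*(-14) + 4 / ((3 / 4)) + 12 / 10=-262 / 15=-17.47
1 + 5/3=8/3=2.67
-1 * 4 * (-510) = 2040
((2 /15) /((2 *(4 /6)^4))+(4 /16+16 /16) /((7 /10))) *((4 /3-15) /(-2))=48749 /3360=14.51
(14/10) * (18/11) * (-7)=-882/55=-16.04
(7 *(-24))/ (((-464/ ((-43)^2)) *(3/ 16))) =103544/ 29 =3570.48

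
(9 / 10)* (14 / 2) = 63 / 10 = 6.30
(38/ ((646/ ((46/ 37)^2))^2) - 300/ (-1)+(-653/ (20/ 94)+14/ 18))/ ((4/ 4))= -2563996654903079/ 926191624590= -2768.32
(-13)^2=169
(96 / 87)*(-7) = -224 / 29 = -7.72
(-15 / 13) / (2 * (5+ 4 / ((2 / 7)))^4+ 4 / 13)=-1 / 225890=-0.00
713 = 713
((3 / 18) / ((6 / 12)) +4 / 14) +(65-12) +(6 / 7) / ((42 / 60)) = 8062 / 147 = 54.84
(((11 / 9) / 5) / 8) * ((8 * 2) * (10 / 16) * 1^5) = 0.31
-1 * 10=-10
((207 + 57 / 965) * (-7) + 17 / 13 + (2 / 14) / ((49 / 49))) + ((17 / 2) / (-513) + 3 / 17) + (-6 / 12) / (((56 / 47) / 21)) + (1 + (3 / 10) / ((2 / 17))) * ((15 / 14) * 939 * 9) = 53717594519933 / 1750479120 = 30687.37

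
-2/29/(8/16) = -4/29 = -0.14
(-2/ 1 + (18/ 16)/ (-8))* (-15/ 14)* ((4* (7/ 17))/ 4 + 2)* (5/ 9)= 140425/ 45696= 3.07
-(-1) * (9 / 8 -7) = -47 / 8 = -5.88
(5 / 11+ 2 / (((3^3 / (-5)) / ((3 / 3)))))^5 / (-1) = -9765625 / 2310905821257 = -0.00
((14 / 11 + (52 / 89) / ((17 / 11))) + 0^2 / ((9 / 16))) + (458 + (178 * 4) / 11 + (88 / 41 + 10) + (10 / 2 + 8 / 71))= 2385555457 / 4404343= 541.64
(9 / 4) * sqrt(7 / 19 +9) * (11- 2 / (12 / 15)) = 153 * sqrt(3382) / 152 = 58.54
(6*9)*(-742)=-40068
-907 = -907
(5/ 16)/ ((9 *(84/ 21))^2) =5/ 20736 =0.00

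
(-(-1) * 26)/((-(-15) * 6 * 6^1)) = 13/270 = 0.05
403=403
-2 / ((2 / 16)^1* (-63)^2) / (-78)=0.00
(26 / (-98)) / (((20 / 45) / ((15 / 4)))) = -1755 / 784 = -2.24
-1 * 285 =-285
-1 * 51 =-51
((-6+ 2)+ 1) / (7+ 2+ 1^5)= -3 / 10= -0.30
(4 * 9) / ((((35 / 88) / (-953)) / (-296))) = 893654784 / 35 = 25532993.83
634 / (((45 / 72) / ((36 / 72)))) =2536 / 5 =507.20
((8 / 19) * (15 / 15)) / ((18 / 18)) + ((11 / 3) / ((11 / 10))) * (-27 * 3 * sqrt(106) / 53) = 8 / 19 - 270 * sqrt(106) / 53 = -52.03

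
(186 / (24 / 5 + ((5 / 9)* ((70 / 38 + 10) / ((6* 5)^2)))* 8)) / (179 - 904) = -513 / 9715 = -0.05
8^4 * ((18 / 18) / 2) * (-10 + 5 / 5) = -18432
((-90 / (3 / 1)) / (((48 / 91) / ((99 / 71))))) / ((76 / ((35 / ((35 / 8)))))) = -45045 / 5396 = -8.35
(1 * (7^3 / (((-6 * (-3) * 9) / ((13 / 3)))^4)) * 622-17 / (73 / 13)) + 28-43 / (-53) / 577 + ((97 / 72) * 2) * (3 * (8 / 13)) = 24332522852909154457 / 809530053798919752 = 30.06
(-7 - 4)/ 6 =-11/ 6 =-1.83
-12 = -12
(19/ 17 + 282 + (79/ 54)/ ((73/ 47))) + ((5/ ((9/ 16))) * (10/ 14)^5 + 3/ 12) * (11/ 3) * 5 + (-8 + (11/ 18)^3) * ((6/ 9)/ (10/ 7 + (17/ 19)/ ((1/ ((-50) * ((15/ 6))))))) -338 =-5093559186683725/ 267944413581306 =-19.01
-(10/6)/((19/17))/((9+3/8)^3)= -8704/4809375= -0.00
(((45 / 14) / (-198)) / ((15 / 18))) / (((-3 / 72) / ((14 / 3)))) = 24 / 11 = 2.18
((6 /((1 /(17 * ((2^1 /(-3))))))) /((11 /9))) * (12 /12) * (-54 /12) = 2754 /11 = 250.36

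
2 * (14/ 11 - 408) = -8948/ 11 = -813.45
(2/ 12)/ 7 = 1/ 42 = 0.02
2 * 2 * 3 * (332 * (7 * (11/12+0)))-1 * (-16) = 25580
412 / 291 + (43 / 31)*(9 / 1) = 125389 / 9021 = 13.90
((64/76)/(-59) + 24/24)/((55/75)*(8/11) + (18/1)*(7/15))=0.11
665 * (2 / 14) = 95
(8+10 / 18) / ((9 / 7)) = 539 / 81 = 6.65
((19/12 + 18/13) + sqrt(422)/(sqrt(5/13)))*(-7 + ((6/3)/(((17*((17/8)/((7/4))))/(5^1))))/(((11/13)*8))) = -44051*sqrt(27430)/31790 - 20395613/991848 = -250.06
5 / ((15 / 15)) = 5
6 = 6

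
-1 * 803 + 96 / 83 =-801.84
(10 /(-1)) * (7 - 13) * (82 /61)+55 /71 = 352675 /4331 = 81.43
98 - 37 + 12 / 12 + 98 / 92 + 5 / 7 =20537 / 322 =63.78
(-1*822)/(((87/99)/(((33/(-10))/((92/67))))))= 29987793/13340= 2247.96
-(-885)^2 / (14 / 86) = -33678675 / 7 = -4811239.29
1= 1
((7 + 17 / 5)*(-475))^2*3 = 73210800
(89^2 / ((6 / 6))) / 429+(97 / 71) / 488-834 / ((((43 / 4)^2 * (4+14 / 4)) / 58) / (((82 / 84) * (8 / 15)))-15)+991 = 19602592992137731 / 20664739197960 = 948.60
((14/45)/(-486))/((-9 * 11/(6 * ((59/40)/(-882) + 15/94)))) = 261827/42739666200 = 0.00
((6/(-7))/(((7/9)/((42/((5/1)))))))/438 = -54/2555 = -0.02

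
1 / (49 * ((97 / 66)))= 66 / 4753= 0.01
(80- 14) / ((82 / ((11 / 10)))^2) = 3993 / 336200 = 0.01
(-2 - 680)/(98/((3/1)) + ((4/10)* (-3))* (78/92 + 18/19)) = -4470510/200009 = -22.35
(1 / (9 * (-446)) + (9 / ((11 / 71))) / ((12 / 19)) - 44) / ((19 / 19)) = 4236755 / 88308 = 47.98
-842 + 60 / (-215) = -36218 / 43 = -842.28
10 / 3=3.33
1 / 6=0.17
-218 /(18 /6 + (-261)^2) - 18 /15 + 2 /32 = -1554181 /1362480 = -1.14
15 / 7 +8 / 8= 22 / 7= 3.14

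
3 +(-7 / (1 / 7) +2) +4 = -40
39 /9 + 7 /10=151 /30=5.03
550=550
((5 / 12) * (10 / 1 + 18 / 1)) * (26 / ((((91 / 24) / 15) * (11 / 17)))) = 20400 / 11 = 1854.55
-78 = -78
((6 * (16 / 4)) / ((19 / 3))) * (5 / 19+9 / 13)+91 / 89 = 1939351 / 417677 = 4.64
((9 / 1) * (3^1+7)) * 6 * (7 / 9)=420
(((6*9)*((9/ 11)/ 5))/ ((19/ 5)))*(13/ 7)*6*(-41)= -1554228/ 1463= -1062.36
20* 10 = 200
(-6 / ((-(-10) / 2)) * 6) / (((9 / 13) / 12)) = -624 / 5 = -124.80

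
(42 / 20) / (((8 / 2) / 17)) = 357 / 40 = 8.92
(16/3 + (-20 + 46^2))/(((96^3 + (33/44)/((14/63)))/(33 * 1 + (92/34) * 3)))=11750656/120324555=0.10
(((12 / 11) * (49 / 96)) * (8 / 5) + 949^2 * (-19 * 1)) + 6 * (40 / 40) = -941127666 / 55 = -17111412.11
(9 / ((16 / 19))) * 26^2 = 28899 / 4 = 7224.75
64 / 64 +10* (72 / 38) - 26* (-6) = 3343 / 19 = 175.95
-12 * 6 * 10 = -720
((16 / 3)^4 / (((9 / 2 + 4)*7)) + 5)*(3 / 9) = 179267 / 28917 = 6.20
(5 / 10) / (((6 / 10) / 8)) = 20 / 3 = 6.67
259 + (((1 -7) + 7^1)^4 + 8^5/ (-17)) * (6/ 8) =-80641/ 68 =-1185.90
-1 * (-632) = 632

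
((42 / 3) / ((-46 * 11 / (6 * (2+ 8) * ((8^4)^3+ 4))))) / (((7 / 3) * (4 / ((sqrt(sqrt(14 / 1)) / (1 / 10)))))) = -30923764533000 * 14^(1 / 4) / 253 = -236430687699.46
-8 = -8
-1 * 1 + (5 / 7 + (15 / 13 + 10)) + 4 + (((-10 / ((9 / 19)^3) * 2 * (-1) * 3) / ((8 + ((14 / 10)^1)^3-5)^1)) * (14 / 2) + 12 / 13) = 5586838319 / 7938567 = 703.76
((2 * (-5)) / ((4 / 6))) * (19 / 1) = -285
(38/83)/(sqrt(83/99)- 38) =-142956/11858459- 114 * sqrt(913)/11858459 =-0.01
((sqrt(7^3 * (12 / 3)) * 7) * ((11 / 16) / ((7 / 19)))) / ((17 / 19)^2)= 528143 * sqrt(7) / 2312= 604.38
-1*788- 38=-826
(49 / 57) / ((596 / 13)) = 637 / 33972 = 0.02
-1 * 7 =-7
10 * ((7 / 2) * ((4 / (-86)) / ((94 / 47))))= -35 / 43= -0.81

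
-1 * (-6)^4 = -1296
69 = 69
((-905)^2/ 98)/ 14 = 819025/ 1372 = 596.96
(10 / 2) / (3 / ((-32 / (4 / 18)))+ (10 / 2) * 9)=240 / 2159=0.11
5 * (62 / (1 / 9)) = 2790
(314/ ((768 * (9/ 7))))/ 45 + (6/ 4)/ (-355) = 0.00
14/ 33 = 0.42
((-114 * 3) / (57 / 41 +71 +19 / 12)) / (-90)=9348 / 181975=0.05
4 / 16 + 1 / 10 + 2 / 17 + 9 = 3219 / 340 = 9.47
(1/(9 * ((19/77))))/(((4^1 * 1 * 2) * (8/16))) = 77/684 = 0.11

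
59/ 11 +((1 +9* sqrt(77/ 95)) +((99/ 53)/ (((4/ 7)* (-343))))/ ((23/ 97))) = 16619047/ 2628164 +9* sqrt(7315)/ 95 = 14.43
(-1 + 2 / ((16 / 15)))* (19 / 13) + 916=95397 / 104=917.28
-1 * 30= -30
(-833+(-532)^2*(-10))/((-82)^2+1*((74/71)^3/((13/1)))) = -13172538190539/31286121556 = -421.03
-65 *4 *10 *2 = -5200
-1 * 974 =-974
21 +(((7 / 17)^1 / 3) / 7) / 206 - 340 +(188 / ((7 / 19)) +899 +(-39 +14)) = 78343249 / 73542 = 1065.29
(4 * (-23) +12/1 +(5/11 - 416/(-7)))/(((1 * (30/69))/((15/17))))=-106881/2618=-40.83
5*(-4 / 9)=-20 / 9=-2.22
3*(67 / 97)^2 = 13467 / 9409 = 1.43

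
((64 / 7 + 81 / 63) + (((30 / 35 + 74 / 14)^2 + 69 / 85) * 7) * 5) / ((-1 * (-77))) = 161787 / 9163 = 17.66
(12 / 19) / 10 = 6 / 95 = 0.06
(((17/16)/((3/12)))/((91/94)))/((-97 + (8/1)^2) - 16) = -0.09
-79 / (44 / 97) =-174.16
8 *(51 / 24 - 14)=-95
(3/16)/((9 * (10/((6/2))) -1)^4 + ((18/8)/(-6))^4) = 768/2897023057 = 0.00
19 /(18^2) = 0.06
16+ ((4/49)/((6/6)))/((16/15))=3151/196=16.08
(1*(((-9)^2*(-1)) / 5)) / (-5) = 81 / 25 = 3.24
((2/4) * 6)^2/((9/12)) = 12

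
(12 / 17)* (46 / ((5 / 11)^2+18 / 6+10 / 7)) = 233772 / 33371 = 7.01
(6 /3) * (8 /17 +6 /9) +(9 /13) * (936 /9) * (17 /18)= 3584 /51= 70.27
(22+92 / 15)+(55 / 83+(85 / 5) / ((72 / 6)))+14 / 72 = 227141 / 7470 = 30.41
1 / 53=0.02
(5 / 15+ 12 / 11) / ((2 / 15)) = 235 / 22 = 10.68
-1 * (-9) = 9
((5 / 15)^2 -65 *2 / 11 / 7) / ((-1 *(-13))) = -1093 / 9009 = -0.12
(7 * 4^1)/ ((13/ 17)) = 36.62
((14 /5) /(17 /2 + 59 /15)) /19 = 84 /7087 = 0.01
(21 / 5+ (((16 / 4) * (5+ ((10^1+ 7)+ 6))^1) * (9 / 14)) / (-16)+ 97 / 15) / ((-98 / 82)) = -1517 / 294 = -5.16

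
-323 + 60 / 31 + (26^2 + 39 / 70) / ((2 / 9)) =11819741 / 4340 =2723.44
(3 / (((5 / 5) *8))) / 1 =3 / 8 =0.38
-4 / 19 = -0.21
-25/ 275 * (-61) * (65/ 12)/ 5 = 793/ 132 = 6.01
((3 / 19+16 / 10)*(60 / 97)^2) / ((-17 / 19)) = -120240 / 159953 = -0.75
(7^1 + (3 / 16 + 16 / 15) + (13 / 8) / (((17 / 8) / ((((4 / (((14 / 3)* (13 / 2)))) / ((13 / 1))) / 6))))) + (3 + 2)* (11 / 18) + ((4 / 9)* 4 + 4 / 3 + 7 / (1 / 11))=33943207 / 371280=91.42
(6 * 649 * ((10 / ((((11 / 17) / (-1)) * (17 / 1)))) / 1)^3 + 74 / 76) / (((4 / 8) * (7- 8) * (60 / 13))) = 174817799 / 137940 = 1267.35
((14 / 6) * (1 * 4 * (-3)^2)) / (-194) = -42 / 97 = -0.43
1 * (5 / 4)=5 / 4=1.25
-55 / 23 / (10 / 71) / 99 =-71 / 414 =-0.17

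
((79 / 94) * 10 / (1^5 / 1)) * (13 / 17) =5135 / 799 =6.43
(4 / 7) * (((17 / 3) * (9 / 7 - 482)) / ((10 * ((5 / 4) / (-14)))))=183056 / 105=1743.39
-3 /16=-0.19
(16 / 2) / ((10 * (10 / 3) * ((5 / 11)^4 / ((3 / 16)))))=131769 / 125000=1.05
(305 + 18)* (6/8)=969/4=242.25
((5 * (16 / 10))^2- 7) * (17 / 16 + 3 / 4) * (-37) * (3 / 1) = -183483 / 16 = -11467.69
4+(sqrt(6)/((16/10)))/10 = sqrt(6)/16+4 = 4.15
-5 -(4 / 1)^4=-261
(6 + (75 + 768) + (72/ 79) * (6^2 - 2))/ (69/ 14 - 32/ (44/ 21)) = -3568642/ 41949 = -85.07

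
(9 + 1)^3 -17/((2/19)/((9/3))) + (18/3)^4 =3623/2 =1811.50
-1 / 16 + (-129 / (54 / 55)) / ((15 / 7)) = -26515 / 432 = -61.38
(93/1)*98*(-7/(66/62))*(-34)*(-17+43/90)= -16665079634/495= -33666827.54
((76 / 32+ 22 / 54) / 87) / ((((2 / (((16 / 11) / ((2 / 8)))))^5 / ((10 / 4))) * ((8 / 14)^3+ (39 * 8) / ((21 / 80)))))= 33774469120 / 2410205358429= 0.01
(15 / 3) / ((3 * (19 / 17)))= 85 / 57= 1.49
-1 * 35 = -35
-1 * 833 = -833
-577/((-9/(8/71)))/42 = 2308/13419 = 0.17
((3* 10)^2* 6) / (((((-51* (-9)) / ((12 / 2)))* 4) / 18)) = 317.65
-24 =-24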